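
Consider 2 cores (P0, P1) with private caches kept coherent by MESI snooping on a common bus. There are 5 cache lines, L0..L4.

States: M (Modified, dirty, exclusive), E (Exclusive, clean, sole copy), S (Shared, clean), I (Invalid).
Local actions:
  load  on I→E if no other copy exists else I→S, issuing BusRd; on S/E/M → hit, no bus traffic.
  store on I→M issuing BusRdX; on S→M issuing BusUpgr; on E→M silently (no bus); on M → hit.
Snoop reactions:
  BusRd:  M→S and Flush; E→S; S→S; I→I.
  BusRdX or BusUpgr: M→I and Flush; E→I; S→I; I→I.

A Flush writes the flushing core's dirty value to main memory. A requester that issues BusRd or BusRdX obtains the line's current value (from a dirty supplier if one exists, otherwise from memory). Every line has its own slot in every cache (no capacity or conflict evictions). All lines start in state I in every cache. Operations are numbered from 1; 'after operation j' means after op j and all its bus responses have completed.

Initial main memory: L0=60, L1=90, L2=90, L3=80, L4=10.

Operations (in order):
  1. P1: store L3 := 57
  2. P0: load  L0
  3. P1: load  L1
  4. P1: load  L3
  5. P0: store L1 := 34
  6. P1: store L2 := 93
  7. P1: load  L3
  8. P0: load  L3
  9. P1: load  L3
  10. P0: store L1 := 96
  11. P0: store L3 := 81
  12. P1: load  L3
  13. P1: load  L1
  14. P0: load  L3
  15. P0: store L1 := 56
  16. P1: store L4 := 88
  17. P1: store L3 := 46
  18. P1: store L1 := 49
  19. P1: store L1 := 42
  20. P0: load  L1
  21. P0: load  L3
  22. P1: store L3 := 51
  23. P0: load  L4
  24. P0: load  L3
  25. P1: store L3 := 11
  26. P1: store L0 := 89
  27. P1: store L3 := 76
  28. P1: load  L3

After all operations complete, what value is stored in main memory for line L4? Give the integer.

memory[L4] = 88

[1] P1: store L3 := 57 | P0:I, P1:M(57) | bus: BusRdX
[2] P0: load  L0 | P0:E(60), P1:I | bus: BusRd
[3] P1: load  L1 | P0:I, P1:E(90) | bus: BusRd
[4] P1: load  L3 | P0:I, P1:M(57) | bus: none
[5] P0: store L1 := 34 | P0:M(34), P1:I | bus: BusRdX
[6] P1: store L2 := 93 | P0:I, P1:M(93) | bus: BusRdX
[7] P1: load  L3 | P0:I, P1:M(57) | bus: none
[8] P0: load  L3 | P0:S(57), P1:S(57) | bus: BusRd,Flush
[9] P1: load  L3 | P0:S(57), P1:S(57) | bus: none
[10] P0: store L1 := 96 | P0:M(96), P1:I | bus: none
[11] P0: store L3 := 81 | P0:M(81), P1:I | bus: BusUpgr
[12] P1: load  L3 | P0:S(81), P1:S(81) | bus: BusRd,Flush
[13] P1: load  L1 | P0:S(96), P1:S(96) | bus: BusRd,Flush
[14] P0: load  L3 | P0:S(81), P1:S(81) | bus: none
[15] P0: store L1 := 56 | P0:M(56), P1:I | bus: BusUpgr
[16] P1: store L4 := 88 | P0:I, P1:M(88) | bus: BusRdX
[17] P1: store L3 := 46 | P0:I, P1:M(46) | bus: BusUpgr
[18] P1: store L1 := 49 | P0:I, P1:M(49) | bus: BusRdX,Flush
[19] P1: store L1 := 42 | P0:I, P1:M(42) | bus: none
[20] P0: load  L1 | P0:S(42), P1:S(42) | bus: BusRd,Flush
[21] P0: load  L3 | P0:S(46), P1:S(46) | bus: BusRd,Flush
[22] P1: store L3 := 51 | P0:I, P1:M(51) | bus: BusUpgr
[23] P0: load  L4 | P0:S(88), P1:S(88) | bus: BusRd,Flush
[24] P0: load  L3 | P0:S(51), P1:S(51) | bus: BusRd,Flush
[25] P1: store L3 := 11 | P0:I, P1:M(11) | bus: BusUpgr
[26] P1: store L0 := 89 | P0:I, P1:M(89) | bus: BusRdX
[27] P1: store L3 := 76 | P0:I, P1:M(76) | bus: none
[28] P1: load  L3 | P0:I, P1:M(76) | bus: none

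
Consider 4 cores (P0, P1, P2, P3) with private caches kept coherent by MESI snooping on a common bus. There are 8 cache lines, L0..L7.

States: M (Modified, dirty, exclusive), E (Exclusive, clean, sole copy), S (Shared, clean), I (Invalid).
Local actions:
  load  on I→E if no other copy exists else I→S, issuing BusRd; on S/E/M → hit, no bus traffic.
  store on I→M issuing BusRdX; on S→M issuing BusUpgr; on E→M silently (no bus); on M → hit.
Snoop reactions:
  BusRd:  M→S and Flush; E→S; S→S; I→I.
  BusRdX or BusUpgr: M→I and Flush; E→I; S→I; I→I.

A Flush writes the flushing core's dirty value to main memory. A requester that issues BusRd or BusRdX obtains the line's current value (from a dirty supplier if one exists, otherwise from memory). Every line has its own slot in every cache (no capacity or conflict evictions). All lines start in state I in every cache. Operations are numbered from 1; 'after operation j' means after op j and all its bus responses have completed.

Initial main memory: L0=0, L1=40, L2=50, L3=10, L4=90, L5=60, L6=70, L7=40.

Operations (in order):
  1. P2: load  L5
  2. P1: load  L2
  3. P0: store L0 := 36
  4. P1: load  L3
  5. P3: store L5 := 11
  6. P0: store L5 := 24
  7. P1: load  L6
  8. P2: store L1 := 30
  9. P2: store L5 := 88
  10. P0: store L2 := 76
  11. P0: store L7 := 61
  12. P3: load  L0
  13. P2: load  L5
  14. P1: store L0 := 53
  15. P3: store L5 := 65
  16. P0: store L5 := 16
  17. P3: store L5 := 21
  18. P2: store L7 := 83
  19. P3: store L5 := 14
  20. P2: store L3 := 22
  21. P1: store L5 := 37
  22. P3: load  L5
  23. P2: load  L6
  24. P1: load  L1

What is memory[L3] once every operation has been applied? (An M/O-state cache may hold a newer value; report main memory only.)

[1] P2: load  L5 | P0:I, P1:I, P2:E(60), P3:I | bus: BusRd
[2] P1: load  L2 | P0:I, P1:E(50), P2:I, P3:I | bus: BusRd
[3] P0: store L0 := 36 | P0:M(36), P1:I, P2:I, P3:I | bus: BusRdX
[4] P1: load  L3 | P0:I, P1:E(10), P2:I, P3:I | bus: BusRd
[5] P3: store L5 := 11 | P0:I, P1:I, P2:I, P3:M(11) | bus: BusRdX
[6] P0: store L5 := 24 | P0:M(24), P1:I, P2:I, P3:I | bus: BusRdX,Flush
[7] P1: load  L6 | P0:I, P1:E(70), P2:I, P3:I | bus: BusRd
[8] P2: store L1 := 30 | P0:I, P1:I, P2:M(30), P3:I | bus: BusRdX
[9] P2: store L5 := 88 | P0:I, P1:I, P2:M(88), P3:I | bus: BusRdX,Flush
[10] P0: store L2 := 76 | P0:M(76), P1:I, P2:I, P3:I | bus: BusRdX
[11] P0: store L7 := 61 | P0:M(61), P1:I, P2:I, P3:I | bus: BusRdX
[12] P3: load  L0 | P0:S(36), P1:I, P2:I, P3:S(36) | bus: BusRd,Flush
[13] P2: load  L5 | P0:I, P1:I, P2:M(88), P3:I | bus: none
[14] P1: store L0 := 53 | P0:I, P1:M(53), P2:I, P3:I | bus: BusRdX
[15] P3: store L5 := 65 | P0:I, P1:I, P2:I, P3:M(65) | bus: BusRdX,Flush
[16] P0: store L5 := 16 | P0:M(16), P1:I, P2:I, P3:I | bus: BusRdX,Flush
[17] P3: store L5 := 21 | P0:I, P1:I, P2:I, P3:M(21) | bus: BusRdX,Flush
[18] P2: store L7 := 83 | P0:I, P1:I, P2:M(83), P3:I | bus: BusRdX,Flush
[19] P3: store L5 := 14 | P0:I, P1:I, P2:I, P3:M(14) | bus: none
[20] P2: store L3 := 22 | P0:I, P1:I, P2:M(22), P3:I | bus: BusRdX
[21] P1: store L5 := 37 | P0:I, P1:M(37), P2:I, P3:I | bus: BusRdX,Flush
[22] P3: load  L5 | P0:I, P1:S(37), P2:I, P3:S(37) | bus: BusRd,Flush
[23] P2: load  L6 | P0:I, P1:S(70), P2:S(70), P3:I | bus: BusRd
[24] P1: load  L1 | P0:I, P1:S(30), P2:S(30), P3:I | bus: BusRd,Flush

memory[L3] = 10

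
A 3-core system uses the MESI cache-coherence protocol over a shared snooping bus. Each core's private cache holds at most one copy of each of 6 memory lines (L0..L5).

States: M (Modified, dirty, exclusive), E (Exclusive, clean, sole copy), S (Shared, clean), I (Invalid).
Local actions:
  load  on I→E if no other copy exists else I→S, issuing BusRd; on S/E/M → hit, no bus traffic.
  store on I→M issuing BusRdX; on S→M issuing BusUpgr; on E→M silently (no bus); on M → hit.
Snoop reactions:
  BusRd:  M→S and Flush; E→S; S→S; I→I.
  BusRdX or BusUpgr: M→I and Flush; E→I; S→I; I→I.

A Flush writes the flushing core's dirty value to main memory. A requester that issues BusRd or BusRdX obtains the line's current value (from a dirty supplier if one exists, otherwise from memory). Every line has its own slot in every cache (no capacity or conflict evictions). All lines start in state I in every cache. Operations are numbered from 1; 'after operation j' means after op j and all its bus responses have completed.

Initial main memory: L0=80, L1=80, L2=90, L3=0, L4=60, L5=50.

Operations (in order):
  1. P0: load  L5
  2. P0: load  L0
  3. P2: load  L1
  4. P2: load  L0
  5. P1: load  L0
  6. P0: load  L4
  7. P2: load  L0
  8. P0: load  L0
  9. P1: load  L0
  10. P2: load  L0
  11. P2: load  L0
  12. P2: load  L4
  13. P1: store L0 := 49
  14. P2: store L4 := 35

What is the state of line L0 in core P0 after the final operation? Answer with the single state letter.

step 1: P0: load  L5  ⟶  EII  (L5)  txn=BusRd  M[L5]=50
step 2: P0: load  L0  ⟶  EII  (L0)  txn=BusRd  M[L0]=80
step 3: P2: load  L1  ⟶  IIE  (L1)  txn=BusRd  M[L1]=80
step 4: P2: load  L0  ⟶  SIS  (L0)  txn=BusRd  M[L0]=80
step 5: P1: load  L0  ⟶  SSS  (L0)  txn=BusRd  M[L0]=80
step 6: P0: load  L4  ⟶  EII  (L4)  txn=BusRd  M[L4]=60
step 7: P2: load  L0  ⟶  SSS  (L0)  txn=∅  M[L0]=80
step 8: P0: load  L0  ⟶  SSS  (L0)  txn=∅  M[L0]=80
step 9: P1: load  L0  ⟶  SSS  (L0)  txn=∅  M[L0]=80
step 10: P2: load  L0  ⟶  SSS  (L0)  txn=∅  M[L0]=80
step 11: P2: load  L0  ⟶  SSS  (L0)  txn=∅  M[L0]=80
step 12: P2: load  L4  ⟶  SIS  (L4)  txn=BusRd  M[L4]=60
step 13: P1: store L0 := 49  ⟶  IMI  (L0)  txn=BusUpgr  M[L0]=80
step 14: P2: store L4 := 35  ⟶  IIM  (L4)  txn=BusUpgr  M[L4]=60

state = I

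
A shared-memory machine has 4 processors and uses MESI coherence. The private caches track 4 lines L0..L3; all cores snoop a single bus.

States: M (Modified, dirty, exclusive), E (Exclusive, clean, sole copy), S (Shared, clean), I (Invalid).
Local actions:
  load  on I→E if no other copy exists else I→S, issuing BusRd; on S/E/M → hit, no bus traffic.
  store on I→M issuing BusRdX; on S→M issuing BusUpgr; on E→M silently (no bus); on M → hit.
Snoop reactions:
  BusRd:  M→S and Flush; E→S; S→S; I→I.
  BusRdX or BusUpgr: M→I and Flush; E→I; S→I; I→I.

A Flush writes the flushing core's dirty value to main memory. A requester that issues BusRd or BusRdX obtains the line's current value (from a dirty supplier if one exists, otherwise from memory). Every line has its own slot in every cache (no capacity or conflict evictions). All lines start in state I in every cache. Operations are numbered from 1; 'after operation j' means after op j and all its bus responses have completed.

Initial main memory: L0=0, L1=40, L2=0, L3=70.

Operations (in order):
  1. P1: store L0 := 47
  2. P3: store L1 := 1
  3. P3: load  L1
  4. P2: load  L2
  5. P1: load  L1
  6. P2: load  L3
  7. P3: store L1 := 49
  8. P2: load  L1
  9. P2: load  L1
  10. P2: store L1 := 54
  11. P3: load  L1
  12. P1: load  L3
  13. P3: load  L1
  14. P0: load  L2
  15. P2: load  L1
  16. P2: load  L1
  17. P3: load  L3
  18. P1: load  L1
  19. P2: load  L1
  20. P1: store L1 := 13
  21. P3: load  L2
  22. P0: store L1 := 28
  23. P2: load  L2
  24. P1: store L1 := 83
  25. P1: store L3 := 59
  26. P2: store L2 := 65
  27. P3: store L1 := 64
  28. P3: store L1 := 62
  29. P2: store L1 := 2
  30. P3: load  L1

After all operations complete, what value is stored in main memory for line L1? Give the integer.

step 1: P1: store L0 := 47  ⟶  IMII  (L0)  txn=BusRdX  M[L0]=0
step 2: P3: store L1 := 1  ⟶  IIIM  (L1)  txn=BusRdX  M[L1]=40
step 3: P3: load  L1  ⟶  IIIM  (L1)  txn=∅  M[L1]=40
step 4: P2: load  L2  ⟶  IIEI  (L2)  txn=BusRd  M[L2]=0
step 5: P1: load  L1  ⟶  ISIS  (L1)  txn=BusRd+Flush  M[L1]=1
step 6: P2: load  L3  ⟶  IIEI  (L3)  txn=BusRd  M[L3]=70
step 7: P3: store L1 := 49  ⟶  IIIM  (L1)  txn=BusUpgr  M[L1]=1
step 8: P2: load  L1  ⟶  IISS  (L1)  txn=BusRd+Flush  M[L1]=49
step 9: P2: load  L1  ⟶  IISS  (L1)  txn=∅  M[L1]=49
step 10: P2: store L1 := 54  ⟶  IIMI  (L1)  txn=BusUpgr  M[L1]=49
step 11: P3: load  L1  ⟶  IISS  (L1)  txn=BusRd+Flush  M[L1]=54
step 12: P1: load  L3  ⟶  ISSI  (L3)  txn=BusRd  M[L3]=70
step 13: P3: load  L1  ⟶  IISS  (L1)  txn=∅  M[L1]=54
step 14: P0: load  L2  ⟶  SISI  (L2)  txn=BusRd  M[L2]=0
step 15: P2: load  L1  ⟶  IISS  (L1)  txn=∅  M[L1]=54
step 16: P2: load  L1  ⟶  IISS  (L1)  txn=∅  M[L1]=54
step 17: P3: load  L3  ⟶  ISSS  (L3)  txn=BusRd  M[L3]=70
step 18: P1: load  L1  ⟶  ISSS  (L1)  txn=BusRd  M[L1]=54
step 19: P2: load  L1  ⟶  ISSS  (L1)  txn=∅  M[L1]=54
step 20: P1: store L1 := 13  ⟶  IMII  (L1)  txn=BusUpgr  M[L1]=54
step 21: P3: load  L2  ⟶  SISS  (L2)  txn=BusRd  M[L2]=0
step 22: P0: store L1 := 28  ⟶  MIII  (L1)  txn=BusRdX+Flush  M[L1]=13
step 23: P2: load  L2  ⟶  SISS  (L2)  txn=∅  M[L2]=0
step 24: P1: store L1 := 83  ⟶  IMII  (L1)  txn=BusRdX+Flush  M[L1]=28
step 25: P1: store L3 := 59  ⟶  IMII  (L3)  txn=BusUpgr  M[L3]=70
step 26: P2: store L2 := 65  ⟶  IIMI  (L2)  txn=BusUpgr  M[L2]=0
step 27: P3: store L1 := 64  ⟶  IIIM  (L1)  txn=BusRdX+Flush  M[L1]=83
step 28: P3: store L1 := 62  ⟶  IIIM  (L1)  txn=∅  M[L1]=83
step 29: P2: store L1 := 2  ⟶  IIMI  (L1)  txn=BusRdX+Flush  M[L1]=62
step 30: P3: load  L1  ⟶  IISS  (L1)  txn=BusRd+Flush  M[L1]=2

memory[L1] = 2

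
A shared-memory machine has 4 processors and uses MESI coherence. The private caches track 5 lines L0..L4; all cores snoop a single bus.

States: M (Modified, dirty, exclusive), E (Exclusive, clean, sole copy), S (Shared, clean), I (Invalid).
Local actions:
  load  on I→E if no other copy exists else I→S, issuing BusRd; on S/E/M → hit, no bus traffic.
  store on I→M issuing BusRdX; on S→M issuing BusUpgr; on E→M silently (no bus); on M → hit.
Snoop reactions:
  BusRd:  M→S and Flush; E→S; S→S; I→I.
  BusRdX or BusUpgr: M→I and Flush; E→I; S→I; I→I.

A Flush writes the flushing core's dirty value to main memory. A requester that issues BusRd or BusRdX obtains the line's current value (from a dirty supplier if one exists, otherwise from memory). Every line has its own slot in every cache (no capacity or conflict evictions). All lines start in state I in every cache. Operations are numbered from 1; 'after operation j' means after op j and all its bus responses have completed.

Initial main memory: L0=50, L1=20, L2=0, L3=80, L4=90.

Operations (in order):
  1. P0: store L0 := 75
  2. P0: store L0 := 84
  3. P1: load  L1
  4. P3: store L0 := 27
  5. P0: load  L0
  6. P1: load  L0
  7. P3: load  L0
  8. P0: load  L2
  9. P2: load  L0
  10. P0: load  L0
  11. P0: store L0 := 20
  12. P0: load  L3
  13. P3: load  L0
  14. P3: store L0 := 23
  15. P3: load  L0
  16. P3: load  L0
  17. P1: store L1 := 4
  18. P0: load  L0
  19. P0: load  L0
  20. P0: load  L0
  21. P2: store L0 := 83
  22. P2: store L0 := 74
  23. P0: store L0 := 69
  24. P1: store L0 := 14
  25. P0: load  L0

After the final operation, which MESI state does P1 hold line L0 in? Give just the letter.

  op1 P0: store L0 := 75 → M/I/I/I on L0; bus BusRdX; mem=50
  op2 P0: store L0 := 84 → M/I/I/I on L0; bus (none); mem=50
  op3 P1: load  L1 → I/E/I/I on L1; bus BusRd; mem=20
  op4 P3: store L0 := 27 → I/I/I/M on L0; bus BusRdX Flush; mem=84
  op5 P0: load  L0 → S/I/I/S on L0; bus BusRd Flush; mem=27
  op6 P1: load  L0 → S/S/I/S on L0; bus BusRd; mem=27
  op7 P3: load  L0 → S/S/I/S on L0; bus (none); mem=27
  op8 P0: load  L2 → E/I/I/I on L2; bus BusRd; mem=0
  op9 P2: load  L0 → S/S/S/S on L0; bus BusRd; mem=27
  op10 P0: load  L0 → S/S/S/S on L0; bus (none); mem=27
  op11 P0: store L0 := 20 → M/I/I/I on L0; bus BusUpgr; mem=27
  op12 P0: load  L3 → E/I/I/I on L3; bus BusRd; mem=80
  op13 P3: load  L0 → S/I/I/S on L0; bus BusRd Flush; mem=20
  op14 P3: store L0 := 23 → I/I/I/M on L0; bus BusUpgr; mem=20
  op15 P3: load  L0 → I/I/I/M on L0; bus (none); mem=20
  op16 P3: load  L0 → I/I/I/M on L0; bus (none); mem=20
  op17 P1: store L1 := 4 → I/M/I/I on L1; bus (none); mem=20
  op18 P0: load  L0 → S/I/I/S on L0; bus BusRd Flush; mem=23
  op19 P0: load  L0 → S/I/I/S on L0; bus (none); mem=23
  op20 P0: load  L0 → S/I/I/S on L0; bus (none); mem=23
  op21 P2: store L0 := 83 → I/I/M/I on L0; bus BusRdX; mem=23
  op22 P2: store L0 := 74 → I/I/M/I on L0; bus (none); mem=23
  op23 P0: store L0 := 69 → M/I/I/I on L0; bus BusRdX Flush; mem=74
  op24 P1: store L0 := 14 → I/M/I/I on L0; bus BusRdX Flush; mem=69
  op25 P0: load  L0 → S/S/I/I on L0; bus BusRd Flush; mem=14

state = S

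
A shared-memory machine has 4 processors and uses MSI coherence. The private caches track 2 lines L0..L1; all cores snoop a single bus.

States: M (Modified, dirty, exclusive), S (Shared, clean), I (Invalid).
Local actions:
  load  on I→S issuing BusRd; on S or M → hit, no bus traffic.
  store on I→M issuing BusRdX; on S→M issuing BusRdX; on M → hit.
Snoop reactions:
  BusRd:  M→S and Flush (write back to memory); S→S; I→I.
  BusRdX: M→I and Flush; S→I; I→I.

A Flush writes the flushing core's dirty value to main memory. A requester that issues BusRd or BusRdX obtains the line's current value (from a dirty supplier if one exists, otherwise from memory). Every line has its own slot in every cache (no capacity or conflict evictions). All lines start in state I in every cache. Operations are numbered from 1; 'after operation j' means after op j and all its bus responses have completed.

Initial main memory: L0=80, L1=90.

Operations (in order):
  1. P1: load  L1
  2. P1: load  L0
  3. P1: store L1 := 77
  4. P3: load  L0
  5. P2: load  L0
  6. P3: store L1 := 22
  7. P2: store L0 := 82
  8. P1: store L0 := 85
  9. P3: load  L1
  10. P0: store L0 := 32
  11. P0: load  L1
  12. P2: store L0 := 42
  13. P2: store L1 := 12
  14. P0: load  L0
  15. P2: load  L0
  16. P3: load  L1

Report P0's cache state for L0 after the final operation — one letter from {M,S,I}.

1. P1: load  L1  bus=[BusRd]  L1: P0=I P1=S P2=I P3=I  mem[L1]=90
2. P1: load  L0  bus=[BusRd]  L0: P0=I P1=S P2=I P3=I  mem[L0]=80
3. P1: store L1 := 77  bus=[BusRdX]  L1: P0=I P1=M P2=I P3=I  mem[L1]=90
4. P3: load  L0  bus=[BusRd]  L0: P0=I P1=S P2=I P3=S  mem[L0]=80
5. P2: load  L0  bus=[BusRd]  L0: P0=I P1=S P2=S P3=S  mem[L0]=80
6. P3: store L1 := 22  bus=[BusRdX,Flush]  L1: P0=I P1=I P2=I P3=M  mem[L1]=77
7. P2: store L0 := 82  bus=[BusRdX]  L0: P0=I P1=I P2=M P3=I  mem[L0]=80
8. P1: store L0 := 85  bus=[BusRdX,Flush]  L0: P0=I P1=M P2=I P3=I  mem[L0]=82
9. P3: load  L1  bus=[-]  L1: P0=I P1=I P2=I P3=M  mem[L1]=77
10. P0: store L0 := 32  bus=[BusRdX,Flush]  L0: P0=M P1=I P2=I P3=I  mem[L0]=85
11. P0: load  L1  bus=[BusRd,Flush]  L1: P0=S P1=I P2=I P3=S  mem[L1]=22
12. P2: store L0 := 42  bus=[BusRdX,Flush]  L0: P0=I P1=I P2=M P3=I  mem[L0]=32
13. P2: store L1 := 12  bus=[BusRdX]  L1: P0=I P1=I P2=M P3=I  mem[L1]=22
14. P0: load  L0  bus=[BusRd,Flush]  L0: P0=S P1=I P2=S P3=I  mem[L0]=42
15. P2: load  L0  bus=[-]  L0: P0=S P1=I P2=S P3=I  mem[L0]=42
16. P3: load  L1  bus=[BusRd,Flush]  L1: P0=I P1=I P2=S P3=S  mem[L1]=12

state = S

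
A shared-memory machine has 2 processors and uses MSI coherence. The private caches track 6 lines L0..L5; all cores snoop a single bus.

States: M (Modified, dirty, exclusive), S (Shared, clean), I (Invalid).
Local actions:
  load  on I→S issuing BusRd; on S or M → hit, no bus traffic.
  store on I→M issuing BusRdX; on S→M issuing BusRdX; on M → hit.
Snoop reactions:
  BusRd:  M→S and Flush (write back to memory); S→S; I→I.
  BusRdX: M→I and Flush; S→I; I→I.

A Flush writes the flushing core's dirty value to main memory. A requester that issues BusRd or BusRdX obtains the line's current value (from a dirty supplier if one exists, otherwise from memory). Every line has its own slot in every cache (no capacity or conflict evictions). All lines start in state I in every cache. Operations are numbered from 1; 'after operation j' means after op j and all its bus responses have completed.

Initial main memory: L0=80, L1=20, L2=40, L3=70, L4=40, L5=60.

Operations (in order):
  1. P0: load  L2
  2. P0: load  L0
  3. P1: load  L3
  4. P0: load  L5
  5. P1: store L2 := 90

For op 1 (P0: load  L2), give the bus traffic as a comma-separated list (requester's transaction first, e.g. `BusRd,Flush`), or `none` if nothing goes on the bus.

bus = BusRd

[1] P0: load  L2 | P0:S(40), P1:I | bus: BusRd
[2] P0: load  L0 | P0:S(80), P1:I | bus: BusRd
[3] P1: load  L3 | P0:I, P1:S(70) | bus: BusRd
[4] P0: load  L5 | P0:S(60), P1:I | bus: BusRd
[5] P1: store L2 := 90 | P0:I, P1:M(90) | bus: BusRdX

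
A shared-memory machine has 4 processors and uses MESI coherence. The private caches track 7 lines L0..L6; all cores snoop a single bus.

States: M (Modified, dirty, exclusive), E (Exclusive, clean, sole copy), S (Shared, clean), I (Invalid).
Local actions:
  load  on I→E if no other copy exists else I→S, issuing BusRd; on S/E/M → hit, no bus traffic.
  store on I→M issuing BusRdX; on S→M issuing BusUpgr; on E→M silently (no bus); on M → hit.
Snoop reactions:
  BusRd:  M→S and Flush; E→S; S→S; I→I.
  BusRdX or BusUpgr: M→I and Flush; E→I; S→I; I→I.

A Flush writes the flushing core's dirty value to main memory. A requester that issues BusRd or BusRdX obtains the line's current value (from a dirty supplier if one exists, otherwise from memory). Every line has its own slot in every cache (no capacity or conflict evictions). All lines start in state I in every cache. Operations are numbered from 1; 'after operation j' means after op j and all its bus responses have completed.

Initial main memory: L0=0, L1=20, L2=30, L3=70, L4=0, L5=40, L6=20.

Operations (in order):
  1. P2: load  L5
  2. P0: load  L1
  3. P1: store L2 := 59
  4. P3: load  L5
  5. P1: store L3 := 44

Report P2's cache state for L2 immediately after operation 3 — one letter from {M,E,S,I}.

  op1 P2: load  L5 → I/I/E/I on L5; bus BusRd; mem=40
  op2 P0: load  L1 → E/I/I/I on L1; bus BusRd; mem=20
  op3 P1: store L2 := 59 → I/M/I/I on L2; bus BusRdX; mem=30
  op4 P3: load  L5 → I/I/S/S on L5; bus BusRd; mem=40
  op5 P1: store L3 := 44 → I/M/I/I on L3; bus BusRdX; mem=70

state = I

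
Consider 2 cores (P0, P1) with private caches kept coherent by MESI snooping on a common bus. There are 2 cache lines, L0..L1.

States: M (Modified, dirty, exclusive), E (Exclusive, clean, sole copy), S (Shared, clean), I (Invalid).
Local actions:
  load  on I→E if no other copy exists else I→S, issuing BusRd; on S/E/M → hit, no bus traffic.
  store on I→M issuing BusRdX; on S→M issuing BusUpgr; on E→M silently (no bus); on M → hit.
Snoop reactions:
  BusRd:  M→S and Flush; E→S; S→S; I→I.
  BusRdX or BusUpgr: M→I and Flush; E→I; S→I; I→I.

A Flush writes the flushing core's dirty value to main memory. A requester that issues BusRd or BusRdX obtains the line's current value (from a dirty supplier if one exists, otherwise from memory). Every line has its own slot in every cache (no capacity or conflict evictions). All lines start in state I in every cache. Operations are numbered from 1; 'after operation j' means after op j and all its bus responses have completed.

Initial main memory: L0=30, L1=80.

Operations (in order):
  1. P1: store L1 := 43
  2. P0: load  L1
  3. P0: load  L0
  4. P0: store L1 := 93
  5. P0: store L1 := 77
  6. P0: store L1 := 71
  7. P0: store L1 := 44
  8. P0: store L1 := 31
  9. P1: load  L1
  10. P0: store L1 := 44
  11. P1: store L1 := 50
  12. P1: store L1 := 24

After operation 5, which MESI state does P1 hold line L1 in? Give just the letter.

[1] P1: store L1 := 43 | P0:I, P1:M(43) | bus: BusRdX
[2] P0: load  L1 | P0:S(43), P1:S(43) | bus: BusRd,Flush
[3] P0: load  L0 | P0:E(30), P1:I | bus: BusRd
[4] P0: store L1 := 93 | P0:M(93), P1:I | bus: BusUpgr
[5] P0: store L1 := 77 | P0:M(77), P1:I | bus: none
[6] P0: store L1 := 71 | P0:M(71), P1:I | bus: none
[7] P0: store L1 := 44 | P0:M(44), P1:I | bus: none
[8] P0: store L1 := 31 | P0:M(31), P1:I | bus: none
[9] P1: load  L1 | P0:S(31), P1:S(31) | bus: BusRd,Flush
[10] P0: store L1 := 44 | P0:M(44), P1:I | bus: BusUpgr
[11] P1: store L1 := 50 | P0:I, P1:M(50) | bus: BusRdX,Flush
[12] P1: store L1 := 24 | P0:I, P1:M(24) | bus: none

state = I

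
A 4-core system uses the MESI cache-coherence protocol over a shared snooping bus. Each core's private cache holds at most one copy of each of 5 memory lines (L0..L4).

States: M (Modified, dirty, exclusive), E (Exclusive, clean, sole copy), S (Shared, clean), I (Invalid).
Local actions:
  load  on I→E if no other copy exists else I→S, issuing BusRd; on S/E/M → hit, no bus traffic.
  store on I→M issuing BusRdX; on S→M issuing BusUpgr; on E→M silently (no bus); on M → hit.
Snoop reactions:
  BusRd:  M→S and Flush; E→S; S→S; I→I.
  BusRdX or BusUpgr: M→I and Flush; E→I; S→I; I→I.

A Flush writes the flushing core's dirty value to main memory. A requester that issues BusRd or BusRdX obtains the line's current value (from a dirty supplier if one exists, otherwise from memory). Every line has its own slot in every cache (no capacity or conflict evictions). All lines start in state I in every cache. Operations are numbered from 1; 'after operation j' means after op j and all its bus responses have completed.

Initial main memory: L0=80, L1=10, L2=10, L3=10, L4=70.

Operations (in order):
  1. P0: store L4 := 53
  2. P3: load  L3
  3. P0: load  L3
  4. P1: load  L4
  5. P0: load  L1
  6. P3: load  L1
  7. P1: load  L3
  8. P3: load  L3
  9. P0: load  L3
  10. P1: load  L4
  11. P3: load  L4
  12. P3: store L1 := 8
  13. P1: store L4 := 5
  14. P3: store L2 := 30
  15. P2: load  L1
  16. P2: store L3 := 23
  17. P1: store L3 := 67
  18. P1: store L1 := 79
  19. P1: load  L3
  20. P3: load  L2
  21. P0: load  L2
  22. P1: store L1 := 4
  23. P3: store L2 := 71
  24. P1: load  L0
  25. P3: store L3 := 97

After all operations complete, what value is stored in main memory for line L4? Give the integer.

memory[L4] = 53

[1] P0: store L4 := 53 | P0:M(53), P1:I, P2:I, P3:I | bus: BusRdX
[2] P3: load  L3 | P0:I, P1:I, P2:I, P3:E(10) | bus: BusRd
[3] P0: load  L3 | P0:S(10), P1:I, P2:I, P3:S(10) | bus: BusRd
[4] P1: load  L4 | P0:S(53), P1:S(53), P2:I, P3:I | bus: BusRd,Flush
[5] P0: load  L1 | P0:E(10), P1:I, P2:I, P3:I | bus: BusRd
[6] P3: load  L1 | P0:S(10), P1:I, P2:I, P3:S(10) | bus: BusRd
[7] P1: load  L3 | P0:S(10), P1:S(10), P2:I, P3:S(10) | bus: BusRd
[8] P3: load  L3 | P0:S(10), P1:S(10), P2:I, P3:S(10) | bus: none
[9] P0: load  L3 | P0:S(10), P1:S(10), P2:I, P3:S(10) | bus: none
[10] P1: load  L4 | P0:S(53), P1:S(53), P2:I, P3:I | bus: none
[11] P3: load  L4 | P0:S(53), P1:S(53), P2:I, P3:S(53) | bus: BusRd
[12] P3: store L1 := 8 | P0:I, P1:I, P2:I, P3:M(8) | bus: BusUpgr
[13] P1: store L4 := 5 | P0:I, P1:M(5), P2:I, P3:I | bus: BusUpgr
[14] P3: store L2 := 30 | P0:I, P1:I, P2:I, P3:M(30) | bus: BusRdX
[15] P2: load  L1 | P0:I, P1:I, P2:S(8), P3:S(8) | bus: BusRd,Flush
[16] P2: store L3 := 23 | P0:I, P1:I, P2:M(23), P3:I | bus: BusRdX
[17] P1: store L3 := 67 | P0:I, P1:M(67), P2:I, P3:I | bus: BusRdX,Flush
[18] P1: store L1 := 79 | P0:I, P1:M(79), P2:I, P3:I | bus: BusRdX
[19] P1: load  L3 | P0:I, P1:M(67), P2:I, P3:I | bus: none
[20] P3: load  L2 | P0:I, P1:I, P2:I, P3:M(30) | bus: none
[21] P0: load  L2 | P0:S(30), P1:I, P2:I, P3:S(30) | bus: BusRd,Flush
[22] P1: store L1 := 4 | P0:I, P1:M(4), P2:I, P3:I | bus: none
[23] P3: store L2 := 71 | P0:I, P1:I, P2:I, P3:M(71) | bus: BusUpgr
[24] P1: load  L0 | P0:I, P1:E(80), P2:I, P3:I | bus: BusRd
[25] P3: store L3 := 97 | P0:I, P1:I, P2:I, P3:M(97) | bus: BusRdX,Flush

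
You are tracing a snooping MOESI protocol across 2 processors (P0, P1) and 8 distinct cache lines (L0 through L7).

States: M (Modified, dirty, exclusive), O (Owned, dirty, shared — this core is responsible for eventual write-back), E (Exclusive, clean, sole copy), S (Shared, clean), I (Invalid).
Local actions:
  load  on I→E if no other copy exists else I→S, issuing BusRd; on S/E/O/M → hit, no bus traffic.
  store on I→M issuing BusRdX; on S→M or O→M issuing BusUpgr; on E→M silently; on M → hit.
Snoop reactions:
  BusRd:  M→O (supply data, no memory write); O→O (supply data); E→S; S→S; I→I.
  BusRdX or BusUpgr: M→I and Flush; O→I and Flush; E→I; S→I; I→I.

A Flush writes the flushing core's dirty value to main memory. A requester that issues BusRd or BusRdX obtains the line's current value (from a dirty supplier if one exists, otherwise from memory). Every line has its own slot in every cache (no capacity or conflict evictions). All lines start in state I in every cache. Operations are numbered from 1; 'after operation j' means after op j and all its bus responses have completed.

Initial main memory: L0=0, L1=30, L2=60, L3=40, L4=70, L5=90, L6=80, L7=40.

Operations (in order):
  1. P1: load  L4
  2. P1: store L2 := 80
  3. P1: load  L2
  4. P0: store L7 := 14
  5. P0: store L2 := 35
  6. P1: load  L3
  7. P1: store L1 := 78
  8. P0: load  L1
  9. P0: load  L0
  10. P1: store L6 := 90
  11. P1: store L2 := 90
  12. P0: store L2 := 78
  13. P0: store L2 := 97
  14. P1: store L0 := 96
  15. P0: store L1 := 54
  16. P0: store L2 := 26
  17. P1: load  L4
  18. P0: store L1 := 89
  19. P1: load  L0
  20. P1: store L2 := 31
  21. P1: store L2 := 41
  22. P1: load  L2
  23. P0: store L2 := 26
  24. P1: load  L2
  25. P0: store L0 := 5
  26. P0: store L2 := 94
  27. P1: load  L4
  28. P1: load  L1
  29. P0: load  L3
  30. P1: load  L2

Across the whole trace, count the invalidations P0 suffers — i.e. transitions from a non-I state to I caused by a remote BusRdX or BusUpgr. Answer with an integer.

invalidations = 3

1. P1: load  L4  bus=[BusRd]  L4: P0=I P1=E  mem[L4]=70
2. P1: store L2 := 80  bus=[BusRdX]  L2: P0=I P1=M  mem[L2]=60
3. P1: load  L2  bus=[-]  L2: P0=I P1=M  mem[L2]=60
4. P0: store L7 := 14  bus=[BusRdX]  L7: P0=M P1=I  mem[L7]=40
5. P0: store L2 := 35  bus=[BusRdX,Flush]  L2: P0=M P1=I  mem[L2]=80
6. P1: load  L3  bus=[BusRd]  L3: P0=I P1=E  mem[L3]=40
7. P1: store L1 := 78  bus=[BusRdX]  L1: P0=I P1=M  mem[L1]=30
8. P0: load  L1  bus=[BusRd]  L1: P0=S P1=O  mem[L1]=30
9. P0: load  L0  bus=[BusRd]  L0: P0=E P1=I  mem[L0]=0
10. P1: store L6 := 90  bus=[BusRdX]  L6: P0=I P1=M  mem[L6]=80
11. P1: store L2 := 90  bus=[BusRdX,Flush]  L2: P0=I P1=M  mem[L2]=35
12. P0: store L2 := 78  bus=[BusRdX,Flush]  L2: P0=M P1=I  mem[L2]=90
13. P0: store L2 := 97  bus=[-]  L2: P0=M P1=I  mem[L2]=90
14. P1: store L0 := 96  bus=[BusRdX]  L0: P0=I P1=M  mem[L0]=0
15. P0: store L1 := 54  bus=[BusUpgr,Flush]  L1: P0=M P1=I  mem[L1]=78
16. P0: store L2 := 26  bus=[-]  L2: P0=M P1=I  mem[L2]=90
17. P1: load  L4  bus=[-]  L4: P0=I P1=E  mem[L4]=70
18. P0: store L1 := 89  bus=[-]  L1: P0=M P1=I  mem[L1]=78
19. P1: load  L0  bus=[-]  L0: P0=I P1=M  mem[L0]=0
20. P1: store L2 := 31  bus=[BusRdX,Flush]  L2: P0=I P1=M  mem[L2]=26
21. P1: store L2 := 41  bus=[-]  L2: P0=I P1=M  mem[L2]=26
22. P1: load  L2  bus=[-]  L2: P0=I P1=M  mem[L2]=26
23. P0: store L2 := 26  bus=[BusRdX,Flush]  L2: P0=M P1=I  mem[L2]=41
24. P1: load  L2  bus=[BusRd]  L2: P0=O P1=S  mem[L2]=41
25. P0: store L0 := 5  bus=[BusRdX,Flush]  L0: P0=M P1=I  mem[L0]=96
26. P0: store L2 := 94  bus=[BusUpgr]  L2: P0=M P1=I  mem[L2]=41
27. P1: load  L4  bus=[-]  L4: P0=I P1=E  mem[L4]=70
28. P1: load  L1  bus=[BusRd]  L1: P0=O P1=S  mem[L1]=78
29. P0: load  L3  bus=[BusRd]  L3: P0=S P1=S  mem[L3]=40
30. P1: load  L2  bus=[BusRd]  L2: P0=O P1=S  mem[L2]=41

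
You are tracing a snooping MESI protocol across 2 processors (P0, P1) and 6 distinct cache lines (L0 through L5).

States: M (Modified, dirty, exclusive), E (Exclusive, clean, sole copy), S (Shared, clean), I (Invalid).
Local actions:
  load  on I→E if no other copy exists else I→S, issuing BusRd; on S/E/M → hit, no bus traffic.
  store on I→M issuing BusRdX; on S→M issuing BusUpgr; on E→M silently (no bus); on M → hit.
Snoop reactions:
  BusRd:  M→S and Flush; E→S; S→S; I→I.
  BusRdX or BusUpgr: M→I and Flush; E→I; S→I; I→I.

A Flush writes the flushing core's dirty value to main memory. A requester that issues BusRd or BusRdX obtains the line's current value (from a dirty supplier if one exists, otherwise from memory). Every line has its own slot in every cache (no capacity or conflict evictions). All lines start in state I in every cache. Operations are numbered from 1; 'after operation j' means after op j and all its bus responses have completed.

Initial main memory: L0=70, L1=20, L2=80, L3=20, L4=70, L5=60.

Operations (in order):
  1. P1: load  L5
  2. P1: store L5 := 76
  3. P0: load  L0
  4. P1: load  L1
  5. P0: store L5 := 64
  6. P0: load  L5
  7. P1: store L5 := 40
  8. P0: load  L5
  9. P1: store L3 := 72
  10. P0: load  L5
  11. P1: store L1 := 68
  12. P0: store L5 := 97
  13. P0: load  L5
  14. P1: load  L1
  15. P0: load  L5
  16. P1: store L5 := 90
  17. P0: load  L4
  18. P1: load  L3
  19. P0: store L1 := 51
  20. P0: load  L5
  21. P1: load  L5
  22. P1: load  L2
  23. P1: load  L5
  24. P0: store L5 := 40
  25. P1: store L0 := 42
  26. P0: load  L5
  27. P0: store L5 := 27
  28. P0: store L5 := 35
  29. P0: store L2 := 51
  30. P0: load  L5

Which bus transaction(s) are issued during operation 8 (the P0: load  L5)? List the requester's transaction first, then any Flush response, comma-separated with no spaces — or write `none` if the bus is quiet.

bus = BusRd,Flush

1. P1: load  L5  bus=[BusRd]  L5: P0=I P1=E  mem[L5]=60
2. P1: store L5 := 76  bus=[-]  L5: P0=I P1=M  mem[L5]=60
3. P0: load  L0  bus=[BusRd]  L0: P0=E P1=I  mem[L0]=70
4. P1: load  L1  bus=[BusRd]  L1: P0=I P1=E  mem[L1]=20
5. P0: store L5 := 64  bus=[BusRdX,Flush]  L5: P0=M P1=I  mem[L5]=76
6. P0: load  L5  bus=[-]  L5: P0=M P1=I  mem[L5]=76
7. P1: store L5 := 40  bus=[BusRdX,Flush]  L5: P0=I P1=M  mem[L5]=64
8. P0: load  L5  bus=[BusRd,Flush]  L5: P0=S P1=S  mem[L5]=40
9. P1: store L3 := 72  bus=[BusRdX]  L3: P0=I P1=M  mem[L3]=20
10. P0: load  L5  bus=[-]  L5: P0=S P1=S  mem[L5]=40
11. P1: store L1 := 68  bus=[-]  L1: P0=I P1=M  mem[L1]=20
12. P0: store L5 := 97  bus=[BusUpgr]  L5: P0=M P1=I  mem[L5]=40
13. P0: load  L5  bus=[-]  L5: P0=M P1=I  mem[L5]=40
14. P1: load  L1  bus=[-]  L1: P0=I P1=M  mem[L1]=20
15. P0: load  L5  bus=[-]  L5: P0=M P1=I  mem[L5]=40
16. P1: store L5 := 90  bus=[BusRdX,Flush]  L5: P0=I P1=M  mem[L5]=97
17. P0: load  L4  bus=[BusRd]  L4: P0=E P1=I  mem[L4]=70
18. P1: load  L3  bus=[-]  L3: P0=I P1=M  mem[L3]=20
19. P0: store L1 := 51  bus=[BusRdX,Flush]  L1: P0=M P1=I  mem[L1]=68
20. P0: load  L5  bus=[BusRd,Flush]  L5: P0=S P1=S  mem[L5]=90
21. P1: load  L5  bus=[-]  L5: P0=S P1=S  mem[L5]=90
22. P1: load  L2  bus=[BusRd]  L2: P0=I P1=E  mem[L2]=80
23. P1: load  L5  bus=[-]  L5: P0=S P1=S  mem[L5]=90
24. P0: store L5 := 40  bus=[BusUpgr]  L5: P0=M P1=I  mem[L5]=90
25. P1: store L0 := 42  bus=[BusRdX]  L0: P0=I P1=M  mem[L0]=70
26. P0: load  L5  bus=[-]  L5: P0=M P1=I  mem[L5]=90
27. P0: store L5 := 27  bus=[-]  L5: P0=M P1=I  mem[L5]=90
28. P0: store L5 := 35  bus=[-]  L5: P0=M P1=I  mem[L5]=90
29. P0: store L2 := 51  bus=[BusRdX]  L2: P0=M P1=I  mem[L2]=80
30. P0: load  L5  bus=[-]  L5: P0=M P1=I  mem[L5]=90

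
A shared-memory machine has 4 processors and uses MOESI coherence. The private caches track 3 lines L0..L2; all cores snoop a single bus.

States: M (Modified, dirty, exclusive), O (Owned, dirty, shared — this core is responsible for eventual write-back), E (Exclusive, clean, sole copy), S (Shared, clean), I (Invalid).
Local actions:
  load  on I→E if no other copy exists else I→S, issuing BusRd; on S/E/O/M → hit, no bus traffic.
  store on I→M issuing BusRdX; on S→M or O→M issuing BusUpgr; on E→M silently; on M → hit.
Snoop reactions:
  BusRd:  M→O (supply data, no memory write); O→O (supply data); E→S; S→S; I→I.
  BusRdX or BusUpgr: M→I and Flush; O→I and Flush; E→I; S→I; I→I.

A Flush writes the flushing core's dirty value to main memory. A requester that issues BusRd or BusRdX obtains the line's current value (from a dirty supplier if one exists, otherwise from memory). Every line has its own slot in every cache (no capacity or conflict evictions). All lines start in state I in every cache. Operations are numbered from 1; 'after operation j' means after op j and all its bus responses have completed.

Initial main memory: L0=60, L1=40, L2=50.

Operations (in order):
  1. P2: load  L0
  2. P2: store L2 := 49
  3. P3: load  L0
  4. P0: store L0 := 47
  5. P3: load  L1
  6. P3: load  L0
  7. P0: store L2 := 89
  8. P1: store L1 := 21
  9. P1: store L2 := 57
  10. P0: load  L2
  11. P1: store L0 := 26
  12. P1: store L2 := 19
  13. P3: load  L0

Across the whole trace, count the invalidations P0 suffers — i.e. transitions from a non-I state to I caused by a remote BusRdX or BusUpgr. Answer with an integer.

invalidations = 3

  op1 P2: load  L0 → I/I/E/I on L0; bus BusRd; mem=60
  op2 P2: store L2 := 49 → I/I/M/I on L2; bus BusRdX; mem=50
  op3 P3: load  L0 → I/I/S/S on L0; bus BusRd; mem=60
  op4 P0: store L0 := 47 → M/I/I/I on L0; bus BusRdX; mem=60
  op5 P3: load  L1 → I/I/I/E on L1; bus BusRd; mem=40
  op6 P3: load  L0 → O/I/I/S on L0; bus BusRd; mem=60
  op7 P0: store L2 := 89 → M/I/I/I on L2; bus BusRdX Flush; mem=49
  op8 P1: store L1 := 21 → I/M/I/I on L1; bus BusRdX; mem=40
  op9 P1: store L2 := 57 → I/M/I/I on L2; bus BusRdX Flush; mem=89
  op10 P0: load  L2 → S/O/I/I on L2; bus BusRd; mem=89
  op11 P1: store L0 := 26 → I/M/I/I on L0; bus BusRdX Flush; mem=47
  op12 P1: store L2 := 19 → I/M/I/I on L2; bus BusUpgr; mem=89
  op13 P3: load  L0 → I/O/I/S on L0; bus BusRd; mem=47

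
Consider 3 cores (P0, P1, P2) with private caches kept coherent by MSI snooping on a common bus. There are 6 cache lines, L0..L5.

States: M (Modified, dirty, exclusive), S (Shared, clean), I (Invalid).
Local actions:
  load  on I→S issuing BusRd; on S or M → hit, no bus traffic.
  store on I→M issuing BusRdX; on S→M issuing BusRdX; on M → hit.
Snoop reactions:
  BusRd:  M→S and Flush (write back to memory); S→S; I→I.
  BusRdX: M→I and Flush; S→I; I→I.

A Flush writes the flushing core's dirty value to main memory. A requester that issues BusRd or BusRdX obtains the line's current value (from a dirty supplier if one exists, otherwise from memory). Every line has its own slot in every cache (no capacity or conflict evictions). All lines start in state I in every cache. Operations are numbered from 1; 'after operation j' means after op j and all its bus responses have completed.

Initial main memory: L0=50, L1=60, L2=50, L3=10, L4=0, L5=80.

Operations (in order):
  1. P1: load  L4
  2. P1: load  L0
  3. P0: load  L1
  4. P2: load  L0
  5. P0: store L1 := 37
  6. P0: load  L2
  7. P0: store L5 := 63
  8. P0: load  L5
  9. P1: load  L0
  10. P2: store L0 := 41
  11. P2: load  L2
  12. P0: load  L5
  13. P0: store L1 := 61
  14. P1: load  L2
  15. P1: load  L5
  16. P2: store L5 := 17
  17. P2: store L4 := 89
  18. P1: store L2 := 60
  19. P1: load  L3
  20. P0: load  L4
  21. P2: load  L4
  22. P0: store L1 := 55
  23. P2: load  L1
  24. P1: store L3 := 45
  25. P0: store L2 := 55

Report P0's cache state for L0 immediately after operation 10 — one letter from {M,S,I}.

step 1: P1: load  L4  ⟶  ISI  (L4)  txn=BusRd  M[L4]=0
step 2: P1: load  L0  ⟶  ISI  (L0)  txn=BusRd  M[L0]=50
step 3: P0: load  L1  ⟶  SII  (L1)  txn=BusRd  M[L1]=60
step 4: P2: load  L0  ⟶  ISS  (L0)  txn=BusRd  M[L0]=50
step 5: P0: store L1 := 37  ⟶  MII  (L1)  txn=BusRdX  M[L1]=60
step 6: P0: load  L2  ⟶  SII  (L2)  txn=BusRd  M[L2]=50
step 7: P0: store L5 := 63  ⟶  MII  (L5)  txn=BusRdX  M[L5]=80
step 8: P0: load  L5  ⟶  MII  (L5)  txn=∅  M[L5]=80
step 9: P1: load  L0  ⟶  ISS  (L0)  txn=∅  M[L0]=50
step 10: P2: store L0 := 41  ⟶  IIM  (L0)  txn=BusRdX  M[L0]=50
step 11: P2: load  L2  ⟶  SIS  (L2)  txn=BusRd  M[L2]=50
step 12: P0: load  L5  ⟶  MII  (L5)  txn=∅  M[L5]=80
step 13: P0: store L1 := 61  ⟶  MII  (L1)  txn=∅  M[L1]=60
step 14: P1: load  L2  ⟶  SSS  (L2)  txn=BusRd  M[L2]=50
step 15: P1: load  L5  ⟶  SSI  (L5)  txn=BusRd+Flush  M[L5]=63
step 16: P2: store L5 := 17  ⟶  IIM  (L5)  txn=BusRdX  M[L5]=63
step 17: P2: store L4 := 89  ⟶  IIM  (L4)  txn=BusRdX  M[L4]=0
step 18: P1: store L2 := 60  ⟶  IMI  (L2)  txn=BusRdX  M[L2]=50
step 19: P1: load  L3  ⟶  ISI  (L3)  txn=BusRd  M[L3]=10
step 20: P0: load  L4  ⟶  SIS  (L4)  txn=BusRd+Flush  M[L4]=89
step 21: P2: load  L4  ⟶  SIS  (L4)  txn=∅  M[L4]=89
step 22: P0: store L1 := 55  ⟶  MII  (L1)  txn=∅  M[L1]=60
step 23: P2: load  L1  ⟶  SIS  (L1)  txn=BusRd+Flush  M[L1]=55
step 24: P1: store L3 := 45  ⟶  IMI  (L3)  txn=BusRdX  M[L3]=10
step 25: P0: store L2 := 55  ⟶  MII  (L2)  txn=BusRdX+Flush  M[L2]=60

state = I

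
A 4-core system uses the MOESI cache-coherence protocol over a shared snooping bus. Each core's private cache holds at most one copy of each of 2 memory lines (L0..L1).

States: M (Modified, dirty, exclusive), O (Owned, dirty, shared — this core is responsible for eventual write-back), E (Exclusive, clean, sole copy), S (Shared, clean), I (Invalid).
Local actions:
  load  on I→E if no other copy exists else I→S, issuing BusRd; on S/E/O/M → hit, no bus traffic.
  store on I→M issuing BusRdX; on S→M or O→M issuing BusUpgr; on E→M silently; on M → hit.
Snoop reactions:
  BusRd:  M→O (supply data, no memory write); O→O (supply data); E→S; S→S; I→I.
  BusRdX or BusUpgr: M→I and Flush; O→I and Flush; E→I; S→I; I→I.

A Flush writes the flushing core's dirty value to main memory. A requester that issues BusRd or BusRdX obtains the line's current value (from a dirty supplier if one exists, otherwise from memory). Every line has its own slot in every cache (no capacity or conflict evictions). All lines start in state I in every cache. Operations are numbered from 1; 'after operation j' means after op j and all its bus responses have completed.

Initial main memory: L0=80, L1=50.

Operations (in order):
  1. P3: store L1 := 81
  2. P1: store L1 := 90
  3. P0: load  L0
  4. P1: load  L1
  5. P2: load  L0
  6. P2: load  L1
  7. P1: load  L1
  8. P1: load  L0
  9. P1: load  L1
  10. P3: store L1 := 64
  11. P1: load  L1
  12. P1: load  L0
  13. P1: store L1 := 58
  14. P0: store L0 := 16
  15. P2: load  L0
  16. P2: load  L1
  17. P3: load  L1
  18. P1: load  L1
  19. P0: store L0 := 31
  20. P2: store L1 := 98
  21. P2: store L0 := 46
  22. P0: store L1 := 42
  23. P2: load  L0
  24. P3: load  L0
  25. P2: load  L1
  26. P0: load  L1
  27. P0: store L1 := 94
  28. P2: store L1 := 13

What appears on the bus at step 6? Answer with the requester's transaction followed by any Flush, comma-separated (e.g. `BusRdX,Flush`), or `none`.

  op1 P3: store L1 := 81 → I/I/I/M on L1; bus BusRdX; mem=50
  op2 P1: store L1 := 90 → I/M/I/I on L1; bus BusRdX Flush; mem=81
  op3 P0: load  L0 → E/I/I/I on L0; bus BusRd; mem=80
  op4 P1: load  L1 → I/M/I/I on L1; bus (none); mem=81
  op5 P2: load  L0 → S/I/S/I on L0; bus BusRd; mem=80
  op6 P2: load  L1 → I/O/S/I on L1; bus BusRd; mem=81
  op7 P1: load  L1 → I/O/S/I on L1; bus (none); mem=81
  op8 P1: load  L0 → S/S/S/I on L0; bus BusRd; mem=80
  op9 P1: load  L1 → I/O/S/I on L1; bus (none); mem=81
  op10 P3: store L1 := 64 → I/I/I/M on L1; bus BusRdX Flush; mem=90
  op11 P1: load  L1 → I/S/I/O on L1; bus BusRd; mem=90
  op12 P1: load  L0 → S/S/S/I on L0; bus (none); mem=80
  op13 P1: store L1 := 58 → I/M/I/I on L1; bus BusUpgr Flush; mem=64
  op14 P0: store L0 := 16 → M/I/I/I on L0; bus BusUpgr; mem=80
  op15 P2: load  L0 → O/I/S/I on L0; bus BusRd; mem=80
  op16 P2: load  L1 → I/O/S/I on L1; bus BusRd; mem=64
  op17 P3: load  L1 → I/O/S/S on L1; bus BusRd; mem=64
  op18 P1: load  L1 → I/O/S/S on L1; bus (none); mem=64
  op19 P0: store L0 := 31 → M/I/I/I on L0; bus BusUpgr; mem=80
  op20 P2: store L1 := 98 → I/I/M/I on L1; bus BusUpgr Flush; mem=58
  op21 P2: store L0 := 46 → I/I/M/I on L0; bus BusRdX Flush; mem=31
  op22 P0: store L1 := 42 → M/I/I/I on L1; bus BusRdX Flush; mem=98
  op23 P2: load  L0 → I/I/M/I on L0; bus (none); mem=31
  op24 P3: load  L0 → I/I/O/S on L0; bus BusRd; mem=31
  op25 P2: load  L1 → O/I/S/I on L1; bus BusRd; mem=98
  op26 P0: load  L1 → O/I/S/I on L1; bus (none); mem=98
  op27 P0: store L1 := 94 → M/I/I/I on L1; bus BusUpgr; mem=98
  op28 P2: store L1 := 13 → I/I/M/I on L1; bus BusRdX Flush; mem=94

bus = BusRd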